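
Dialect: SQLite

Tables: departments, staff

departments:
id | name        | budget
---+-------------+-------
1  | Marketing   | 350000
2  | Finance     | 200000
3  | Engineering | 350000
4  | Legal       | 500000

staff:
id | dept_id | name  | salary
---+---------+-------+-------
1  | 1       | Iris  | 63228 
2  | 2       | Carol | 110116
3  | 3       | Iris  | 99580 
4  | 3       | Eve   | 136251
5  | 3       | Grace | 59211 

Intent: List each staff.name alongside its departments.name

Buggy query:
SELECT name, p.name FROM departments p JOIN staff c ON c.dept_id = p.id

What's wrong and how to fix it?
Bug: 'name' exists in both joined tables, so the database can't tell which one is meant

Fix: Qualify the column with its table alias (c.name)

Corrected query:
SELECT c.name, p.name FROM departments p JOIN staff c ON c.dept_id = p.id

Result:
name  | name       
------+------------
Iris  | Marketing  
Carol | Finance    
Iris  | Engineering
Eve   | Engineering
Grace | Engineering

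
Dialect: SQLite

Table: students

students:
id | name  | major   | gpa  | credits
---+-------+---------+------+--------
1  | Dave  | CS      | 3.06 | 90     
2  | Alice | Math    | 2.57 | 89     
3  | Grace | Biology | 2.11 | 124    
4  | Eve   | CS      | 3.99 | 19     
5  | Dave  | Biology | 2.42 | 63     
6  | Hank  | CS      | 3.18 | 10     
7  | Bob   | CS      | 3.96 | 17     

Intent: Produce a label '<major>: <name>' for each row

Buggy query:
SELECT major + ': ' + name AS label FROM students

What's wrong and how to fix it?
Bug: '+' is numeric addition; on text columns SQLite converts them to 0 instead of concatenating

Fix: Use the || operator for string concatenation

Corrected query:
SELECT major || ': ' || name AS label FROM students

Result:
label         
--------------
CS: Dave      
Math: Alice   
Biology: Grace
CS: Eve       
Biology: Dave 
CS: Hank      
CS: Bob       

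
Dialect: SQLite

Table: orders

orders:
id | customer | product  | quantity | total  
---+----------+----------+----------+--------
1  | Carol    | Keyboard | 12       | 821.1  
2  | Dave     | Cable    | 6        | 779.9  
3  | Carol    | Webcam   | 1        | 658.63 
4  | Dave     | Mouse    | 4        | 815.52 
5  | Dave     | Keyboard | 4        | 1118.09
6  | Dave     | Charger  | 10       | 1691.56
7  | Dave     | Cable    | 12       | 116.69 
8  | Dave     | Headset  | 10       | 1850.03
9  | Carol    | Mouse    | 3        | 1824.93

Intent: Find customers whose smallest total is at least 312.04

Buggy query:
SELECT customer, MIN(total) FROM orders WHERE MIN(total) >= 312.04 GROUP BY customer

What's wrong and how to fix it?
Bug: Aggregates like MIN are computed per group after WHERE runs

Fix: Replace WHERE with HAVING after the GROUP BY

Corrected query:
SELECT customer, MIN(total) FROM orders GROUP BY customer HAVING MIN(total) >= 312.04

Result:
customer | MIN(total)
---------+-----------
Carol    | 658.63    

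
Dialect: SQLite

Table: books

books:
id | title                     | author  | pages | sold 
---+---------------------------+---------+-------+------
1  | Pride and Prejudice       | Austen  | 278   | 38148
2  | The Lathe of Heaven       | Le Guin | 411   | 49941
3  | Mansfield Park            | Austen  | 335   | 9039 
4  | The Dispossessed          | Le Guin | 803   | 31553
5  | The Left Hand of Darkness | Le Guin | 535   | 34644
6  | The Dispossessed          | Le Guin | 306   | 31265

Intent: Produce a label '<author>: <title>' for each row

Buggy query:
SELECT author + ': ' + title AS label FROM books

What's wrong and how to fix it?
Bug: SQLite uses || for string concatenation; + coerces text to numbers (yielding 0)

Fix: Use the || operator for string concatenation

Corrected query:
SELECT author || ': ' || title AS label FROM books

Result:
label                             
----------------------------------
Austen: Pride and Prejudice       
Le Guin: The Lathe of Heaven      
Austen: Mansfield Park            
Le Guin: The Dispossessed         
Le Guin: The Left Hand of Darkness
Le Guin: The Dispossessed         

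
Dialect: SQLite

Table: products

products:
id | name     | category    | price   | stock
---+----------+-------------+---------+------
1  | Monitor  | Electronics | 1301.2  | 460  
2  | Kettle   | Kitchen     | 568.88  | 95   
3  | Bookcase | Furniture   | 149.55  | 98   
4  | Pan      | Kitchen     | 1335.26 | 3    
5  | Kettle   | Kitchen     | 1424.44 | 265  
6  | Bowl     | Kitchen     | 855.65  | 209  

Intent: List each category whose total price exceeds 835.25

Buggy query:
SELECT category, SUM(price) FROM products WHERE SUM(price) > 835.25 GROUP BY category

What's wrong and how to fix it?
Bug: SUM(price) is an aggregate, but WHERE filters rows before aggregation

Fix: Use HAVING (which filters groups after aggregation) instead of WHERE

Corrected query:
SELECT category, SUM(price) FROM products GROUP BY category HAVING SUM(price) > 835.25

Result:
category    | SUM(price)
------------+-----------
Electronics | 1301.2    
Kitchen     | 4184.23   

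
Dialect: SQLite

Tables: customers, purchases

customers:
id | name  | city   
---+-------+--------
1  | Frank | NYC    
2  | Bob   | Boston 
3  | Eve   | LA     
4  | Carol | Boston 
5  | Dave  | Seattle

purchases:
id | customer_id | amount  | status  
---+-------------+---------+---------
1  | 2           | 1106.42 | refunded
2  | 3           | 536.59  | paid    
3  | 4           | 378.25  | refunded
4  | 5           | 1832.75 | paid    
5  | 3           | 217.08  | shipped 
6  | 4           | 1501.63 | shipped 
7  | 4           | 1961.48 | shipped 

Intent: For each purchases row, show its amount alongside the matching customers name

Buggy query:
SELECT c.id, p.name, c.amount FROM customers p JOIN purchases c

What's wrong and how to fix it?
Bug: JOIN with no ON clause produces a cartesian product; every purchases row pairs with every customers row

Fix: Add ON c.customer_id = p.id to the JOIN

Corrected query:
SELECT c.id, p.name, c.amount FROM customers p JOIN purchases c ON c.customer_id = p.id

Result:
id | name  | amount 
---+-------+--------
1  | Bob   | 1106.42
2  | Eve   | 536.59 
3  | Carol | 378.25 
4  | Dave  | 1832.75
5  | Eve   | 217.08 
6  | Carol | 1501.63
7  | Carol | 1961.48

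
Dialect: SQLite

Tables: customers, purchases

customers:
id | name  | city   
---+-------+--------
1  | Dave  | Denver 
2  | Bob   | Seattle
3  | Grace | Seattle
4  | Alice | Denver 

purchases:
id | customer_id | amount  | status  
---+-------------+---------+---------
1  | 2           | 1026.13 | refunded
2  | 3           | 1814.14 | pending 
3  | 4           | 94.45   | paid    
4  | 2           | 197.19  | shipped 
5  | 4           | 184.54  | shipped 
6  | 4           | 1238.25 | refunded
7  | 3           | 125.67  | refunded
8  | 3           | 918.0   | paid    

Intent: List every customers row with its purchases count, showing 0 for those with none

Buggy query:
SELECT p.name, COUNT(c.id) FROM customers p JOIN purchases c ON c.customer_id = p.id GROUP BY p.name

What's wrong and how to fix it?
Bug: An inner join excludes parents with zero children

Fix: Use LEFT JOIN so parents without children still appear (COUNT(c.id) gives 0)

Corrected query:
SELECT p.name, COUNT(c.id) FROM customers p LEFT JOIN purchases c ON c.customer_id = p.id GROUP BY p.name

Result:
name  | COUNT(c.id)
------+------------
Alice | 3          
Bob   | 2          
Dave  | 0          
Grace | 3          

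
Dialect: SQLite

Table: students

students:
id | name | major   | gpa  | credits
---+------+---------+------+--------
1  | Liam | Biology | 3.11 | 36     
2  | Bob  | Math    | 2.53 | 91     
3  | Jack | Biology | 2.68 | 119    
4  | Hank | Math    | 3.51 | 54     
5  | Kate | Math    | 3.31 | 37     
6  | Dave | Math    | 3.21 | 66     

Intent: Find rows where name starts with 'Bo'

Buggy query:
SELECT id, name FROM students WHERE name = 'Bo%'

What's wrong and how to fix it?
Bug: '=' compares the literal string including the % character; pattern matching needs LIKE

Fix: Replace '=' with LIKE so 'Bo%' is treated as a pattern

Corrected query:
SELECT id, name FROM students WHERE name LIKE 'Bo%'

Result:
id | name
---+-----
2  | Bob 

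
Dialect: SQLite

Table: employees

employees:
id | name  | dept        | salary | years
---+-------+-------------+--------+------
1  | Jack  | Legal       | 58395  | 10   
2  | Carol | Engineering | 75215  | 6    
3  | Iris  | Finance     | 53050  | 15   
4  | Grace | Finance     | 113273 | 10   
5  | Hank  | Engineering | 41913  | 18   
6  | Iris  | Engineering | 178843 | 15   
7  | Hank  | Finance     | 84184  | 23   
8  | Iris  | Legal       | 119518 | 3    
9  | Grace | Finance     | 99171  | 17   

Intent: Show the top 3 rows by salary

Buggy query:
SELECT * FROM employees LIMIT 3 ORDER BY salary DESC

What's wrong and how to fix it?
Bug: ORDER BY cannot follow LIMIT; LIMIT is the final clause

Fix: Swap the clauses: ORDER BY first, then LIMIT

Corrected query:
SELECT * FROM employees ORDER BY salary DESC LIMIT 3

Result:
id | name  | dept        | salary | years
---+-------+-------------+--------+------
6  | Iris  | Engineering | 178843 | 15   
8  | Iris  | Legal       | 119518 | 3    
4  | Grace | Finance     | 113273 | 10   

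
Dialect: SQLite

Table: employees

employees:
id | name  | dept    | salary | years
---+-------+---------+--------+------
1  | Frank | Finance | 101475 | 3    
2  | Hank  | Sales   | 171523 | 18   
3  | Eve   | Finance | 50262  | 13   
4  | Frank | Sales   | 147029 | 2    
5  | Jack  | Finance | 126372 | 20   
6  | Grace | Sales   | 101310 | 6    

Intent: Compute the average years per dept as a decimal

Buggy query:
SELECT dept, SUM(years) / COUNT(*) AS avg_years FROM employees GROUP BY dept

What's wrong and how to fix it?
Bug: SUM(years) and COUNT(*) are both integers; the division truncates the fractional part

Fix: Cast one side to REAL so the division keeps the fractional part

Corrected query:
SELECT dept, SUM(years) * 1.0 / COUNT(*) AS avg_years FROM employees GROUP BY dept

Result:
dept    | avg_years
--------+----------
Finance | 12       
Sales   | 8.666667 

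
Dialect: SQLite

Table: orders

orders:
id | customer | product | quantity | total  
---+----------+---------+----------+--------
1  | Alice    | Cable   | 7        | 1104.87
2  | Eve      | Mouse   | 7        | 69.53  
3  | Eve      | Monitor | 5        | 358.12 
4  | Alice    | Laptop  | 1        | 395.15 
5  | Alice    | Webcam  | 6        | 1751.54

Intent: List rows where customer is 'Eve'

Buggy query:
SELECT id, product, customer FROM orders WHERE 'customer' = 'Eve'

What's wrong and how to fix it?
Bug: Single quotes denote string literals in SQL; the column name is being compared as a constant string

Fix: Reference the column as customer without single quotes

Corrected query:
SELECT id, product, customer FROM orders WHERE customer = 'Eve'

Result:
id | product | customer
---+---------+---------
2  | Mouse   | Eve     
3  | Monitor | Eve     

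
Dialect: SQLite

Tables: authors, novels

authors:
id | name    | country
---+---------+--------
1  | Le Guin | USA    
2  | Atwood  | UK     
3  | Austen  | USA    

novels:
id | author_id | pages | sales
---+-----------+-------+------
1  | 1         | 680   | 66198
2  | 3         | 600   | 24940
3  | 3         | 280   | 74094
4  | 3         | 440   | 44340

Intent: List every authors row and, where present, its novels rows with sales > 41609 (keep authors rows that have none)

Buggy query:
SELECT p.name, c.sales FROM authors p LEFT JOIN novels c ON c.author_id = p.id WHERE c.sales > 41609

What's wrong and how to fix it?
Bug: A WHERE condition on the right-hand table after LEFT JOIN drops unmatched parents

Fix: Move the right-table condition into the ON clause so unmatched parents are kept

Corrected query:
SELECT p.name, c.sales FROM authors p LEFT JOIN novels c ON c.author_id = p.id AND c.sales > 41609

Result:
name    | sales
--------+------
Le Guin | 66198
Atwood  | NULL 
Austen  | 44340
Austen  | 74094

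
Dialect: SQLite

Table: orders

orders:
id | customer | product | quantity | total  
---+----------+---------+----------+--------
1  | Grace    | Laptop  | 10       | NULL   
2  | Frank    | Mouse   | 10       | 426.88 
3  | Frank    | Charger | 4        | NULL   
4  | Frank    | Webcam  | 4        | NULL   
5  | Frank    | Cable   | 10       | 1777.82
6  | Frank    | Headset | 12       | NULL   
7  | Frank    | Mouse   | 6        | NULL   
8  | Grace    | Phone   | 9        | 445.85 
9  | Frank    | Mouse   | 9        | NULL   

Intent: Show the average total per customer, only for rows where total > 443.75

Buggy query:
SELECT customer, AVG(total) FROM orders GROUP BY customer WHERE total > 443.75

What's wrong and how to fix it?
Bug: WHERE cannot follow GROUP BY

Fix: Move the WHERE clause before GROUP BY

Corrected query:
SELECT customer, AVG(total) FROM orders WHERE total > 443.75 GROUP BY customer

Result:
customer | AVG(total)
---------+-----------
Frank    | 1777.82   
Grace    | 445.85    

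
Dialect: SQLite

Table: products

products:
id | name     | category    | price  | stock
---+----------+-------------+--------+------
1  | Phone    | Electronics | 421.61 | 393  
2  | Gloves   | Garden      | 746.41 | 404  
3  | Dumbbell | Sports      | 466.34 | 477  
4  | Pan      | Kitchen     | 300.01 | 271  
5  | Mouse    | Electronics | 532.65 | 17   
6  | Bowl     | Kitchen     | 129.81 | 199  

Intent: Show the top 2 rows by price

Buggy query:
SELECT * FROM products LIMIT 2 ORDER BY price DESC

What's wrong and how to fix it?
Bug: LIMIT must come after ORDER BY

Fix: Swap the clauses: ORDER BY first, then LIMIT

Corrected query:
SELECT * FROM products ORDER BY price DESC LIMIT 2

Result:
id | name   | category    | price  | stock
---+--------+-------------+--------+------
2  | Gloves | Garden      | 746.41 | 404  
5  | Mouse  | Electronics | 532.65 | 17   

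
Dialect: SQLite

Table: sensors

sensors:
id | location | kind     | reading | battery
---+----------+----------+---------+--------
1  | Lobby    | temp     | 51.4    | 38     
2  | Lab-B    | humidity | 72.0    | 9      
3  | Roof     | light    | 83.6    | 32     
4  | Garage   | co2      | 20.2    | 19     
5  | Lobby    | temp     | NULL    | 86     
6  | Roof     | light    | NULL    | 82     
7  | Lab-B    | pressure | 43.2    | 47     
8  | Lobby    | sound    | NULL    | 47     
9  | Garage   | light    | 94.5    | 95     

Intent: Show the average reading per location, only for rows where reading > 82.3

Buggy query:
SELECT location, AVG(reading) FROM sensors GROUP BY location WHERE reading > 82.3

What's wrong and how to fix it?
Bug: WHERE cannot follow GROUP BY

Fix: Move the WHERE clause before GROUP BY

Corrected query:
SELECT location, AVG(reading) FROM sensors WHERE reading > 82.3 GROUP BY location

Result:
location | AVG(reading)
---------+-------------
Garage   | 94.5        
Roof     | 83.6        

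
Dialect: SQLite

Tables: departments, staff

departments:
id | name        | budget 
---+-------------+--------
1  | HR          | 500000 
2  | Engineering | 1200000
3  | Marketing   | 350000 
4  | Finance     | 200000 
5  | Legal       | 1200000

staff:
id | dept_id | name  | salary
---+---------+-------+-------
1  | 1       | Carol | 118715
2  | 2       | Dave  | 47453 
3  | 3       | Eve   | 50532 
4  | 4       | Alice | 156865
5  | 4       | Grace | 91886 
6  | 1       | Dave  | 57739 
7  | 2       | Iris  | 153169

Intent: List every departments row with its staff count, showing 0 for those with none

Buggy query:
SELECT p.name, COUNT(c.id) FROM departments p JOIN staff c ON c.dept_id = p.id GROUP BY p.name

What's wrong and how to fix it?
Bug: INNER JOIN drops departments rows that have no matching staff rows

Fix: Use LEFT JOIN so parents without children still appear (COUNT(c.id) gives 0)

Corrected query:
SELECT p.name, COUNT(c.id) FROM departments p LEFT JOIN staff c ON c.dept_id = p.id GROUP BY p.name

Result:
name        | COUNT(c.id)
------------+------------
Engineering | 2          
Finance     | 2          
HR          | 2          
Legal       | 0          
Marketing   | 1          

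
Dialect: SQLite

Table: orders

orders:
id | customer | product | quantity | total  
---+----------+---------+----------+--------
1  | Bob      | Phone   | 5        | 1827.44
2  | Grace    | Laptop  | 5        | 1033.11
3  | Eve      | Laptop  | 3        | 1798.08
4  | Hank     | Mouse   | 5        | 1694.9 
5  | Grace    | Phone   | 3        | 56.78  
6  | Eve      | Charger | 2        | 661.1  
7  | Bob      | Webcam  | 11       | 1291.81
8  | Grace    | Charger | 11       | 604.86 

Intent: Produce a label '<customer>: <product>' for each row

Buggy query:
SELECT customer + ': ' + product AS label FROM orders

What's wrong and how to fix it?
Bug: '+' is numeric addition; on text columns SQLite converts them to 0 instead of concatenating

Fix: Replace + with || to concatenate text

Corrected query:
SELECT customer || ': ' || product AS label FROM orders

Result:
label         
--------------
Bob: Phone    
Grace: Laptop 
Eve: Laptop   
Hank: Mouse   
Grace: Phone  
Eve: Charger  
Bob: Webcam   
Grace: Charger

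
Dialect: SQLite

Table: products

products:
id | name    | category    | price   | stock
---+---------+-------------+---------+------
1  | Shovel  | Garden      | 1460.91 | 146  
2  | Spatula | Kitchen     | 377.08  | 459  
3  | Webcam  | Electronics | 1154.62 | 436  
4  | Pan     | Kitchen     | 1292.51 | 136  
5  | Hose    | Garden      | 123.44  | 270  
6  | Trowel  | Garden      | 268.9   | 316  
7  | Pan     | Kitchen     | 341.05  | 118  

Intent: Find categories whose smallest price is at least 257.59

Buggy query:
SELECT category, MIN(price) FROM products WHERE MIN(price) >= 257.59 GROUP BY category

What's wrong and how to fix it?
Bug: Aggregates like MIN are computed per group after WHERE runs

Fix: Use HAVING for the per-group MIN condition

Corrected query:
SELECT category, MIN(price) FROM products GROUP BY category HAVING MIN(price) >= 257.59

Result:
category    | MIN(price)
------------+-----------
Electronics | 1154.62   
Kitchen     | 341.05    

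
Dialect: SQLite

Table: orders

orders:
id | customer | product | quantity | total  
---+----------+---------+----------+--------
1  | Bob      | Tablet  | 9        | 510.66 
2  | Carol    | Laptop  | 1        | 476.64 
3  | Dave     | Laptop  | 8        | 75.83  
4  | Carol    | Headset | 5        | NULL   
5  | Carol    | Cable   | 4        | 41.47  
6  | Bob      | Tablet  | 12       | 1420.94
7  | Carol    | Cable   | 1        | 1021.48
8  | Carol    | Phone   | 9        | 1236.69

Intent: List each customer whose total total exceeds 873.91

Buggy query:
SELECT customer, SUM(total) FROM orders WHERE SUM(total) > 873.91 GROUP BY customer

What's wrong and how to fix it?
Bug: WHERE runs before GROUP BY, so aggregates aren't available there

Fix: Use HAVING (which filters groups after aggregation) instead of WHERE

Corrected query:
SELECT customer, SUM(total) FROM orders GROUP BY customer HAVING SUM(total) > 873.91

Result:
customer | SUM(total)
---------+-----------
Bob      | 1931.6    
Carol    | 2776.28   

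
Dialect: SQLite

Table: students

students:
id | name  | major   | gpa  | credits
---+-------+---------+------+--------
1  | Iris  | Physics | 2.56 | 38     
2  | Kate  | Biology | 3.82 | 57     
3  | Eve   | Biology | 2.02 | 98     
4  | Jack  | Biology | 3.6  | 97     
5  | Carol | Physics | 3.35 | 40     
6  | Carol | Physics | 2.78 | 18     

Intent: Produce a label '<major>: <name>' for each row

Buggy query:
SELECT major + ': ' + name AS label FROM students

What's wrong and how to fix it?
Bug: SQLite uses || for string concatenation; + coerces text to numbers (yielding 0)

Fix: Replace + with || to concatenate text

Corrected query:
SELECT major || ': ' || name AS label FROM students

Result:
label         
--------------
Physics: Iris 
Biology: Kate 
Biology: Eve  
Biology: Jack 
Physics: Carol
Physics: Carol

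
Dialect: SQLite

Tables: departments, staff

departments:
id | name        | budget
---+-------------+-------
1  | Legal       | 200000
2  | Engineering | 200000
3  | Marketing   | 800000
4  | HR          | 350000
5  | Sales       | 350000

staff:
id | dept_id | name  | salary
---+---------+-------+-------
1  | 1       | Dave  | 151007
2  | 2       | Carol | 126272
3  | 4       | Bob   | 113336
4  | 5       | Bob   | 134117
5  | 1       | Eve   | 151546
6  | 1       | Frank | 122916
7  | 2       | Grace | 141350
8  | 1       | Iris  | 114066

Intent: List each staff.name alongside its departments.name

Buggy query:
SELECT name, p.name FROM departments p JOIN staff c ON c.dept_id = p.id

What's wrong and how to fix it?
Bug: Both tables have a 'name' column; the unqualified reference is ambiguous

Fix: Qualify the column with its table alias (c.name)

Corrected query:
SELECT c.name, p.name FROM departments p JOIN staff c ON c.dept_id = p.id

Result:
name  | name       
------+------------
Dave  | Legal      
Carol | Engineering
Bob   | HR         
Bob   | Sales      
Eve   | Legal      
Frank | Legal      
Grace | Engineering
Iris  | Legal      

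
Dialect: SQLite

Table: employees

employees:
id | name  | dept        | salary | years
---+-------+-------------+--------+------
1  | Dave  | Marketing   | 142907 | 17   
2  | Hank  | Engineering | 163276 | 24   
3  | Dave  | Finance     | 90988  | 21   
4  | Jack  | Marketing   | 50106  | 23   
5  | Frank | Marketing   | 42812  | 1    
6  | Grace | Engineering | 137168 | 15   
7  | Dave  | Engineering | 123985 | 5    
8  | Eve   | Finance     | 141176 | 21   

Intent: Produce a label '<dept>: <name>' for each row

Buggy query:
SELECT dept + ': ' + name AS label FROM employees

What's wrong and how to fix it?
Bug: SQLite uses || for string concatenation; + coerces text to numbers (yielding 0)

Fix: Use the || operator for string concatenation

Corrected query:
SELECT dept || ': ' || name AS label FROM employees

Result:
label             
------------------
Marketing: Dave   
Engineering: Hank 
Finance: Dave     
Marketing: Jack   
Marketing: Frank  
Engineering: Grace
Engineering: Dave 
Finance: Eve      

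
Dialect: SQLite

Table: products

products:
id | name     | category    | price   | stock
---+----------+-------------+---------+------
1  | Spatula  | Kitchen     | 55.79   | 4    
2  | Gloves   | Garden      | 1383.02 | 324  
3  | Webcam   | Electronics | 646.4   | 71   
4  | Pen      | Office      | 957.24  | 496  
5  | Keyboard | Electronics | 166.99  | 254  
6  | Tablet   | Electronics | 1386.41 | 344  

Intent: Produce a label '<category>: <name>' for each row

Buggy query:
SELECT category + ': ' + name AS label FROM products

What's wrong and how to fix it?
Bug: SQLite uses || for string concatenation; + coerces text to numbers (yielding 0)

Fix: Use the || operator for string concatenation

Corrected query:
SELECT category || ': ' || name AS label FROM products

Result:
label                
---------------------
Kitchen: Spatula     
Garden: Gloves       
Electronics: Webcam  
Office: Pen          
Electronics: Keyboard
Electronics: Tablet  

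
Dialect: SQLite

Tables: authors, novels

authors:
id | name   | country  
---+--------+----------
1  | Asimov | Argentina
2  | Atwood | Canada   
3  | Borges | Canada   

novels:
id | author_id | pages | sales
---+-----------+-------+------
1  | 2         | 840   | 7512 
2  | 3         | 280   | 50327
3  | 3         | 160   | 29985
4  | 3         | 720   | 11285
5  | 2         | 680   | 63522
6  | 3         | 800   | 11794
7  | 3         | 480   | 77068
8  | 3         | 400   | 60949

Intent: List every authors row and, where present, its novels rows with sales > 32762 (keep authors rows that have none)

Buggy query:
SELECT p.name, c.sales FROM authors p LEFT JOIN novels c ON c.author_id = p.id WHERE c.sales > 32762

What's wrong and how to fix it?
Bug: Filtering c.sales in WHERE discards the NULL rows produced by LEFT JOIN, turning it into an inner join

Fix: Put 'c.sales > 32762' in the JOIN's ON clause instead of WHERE

Corrected query:
SELECT p.name, c.sales FROM authors p LEFT JOIN novels c ON c.author_id = p.id AND c.sales > 32762

Result:
name   | sales
-------+------
Asimov | NULL 
Atwood | 63522
Borges | 50327
Borges | 60949
Borges | 77068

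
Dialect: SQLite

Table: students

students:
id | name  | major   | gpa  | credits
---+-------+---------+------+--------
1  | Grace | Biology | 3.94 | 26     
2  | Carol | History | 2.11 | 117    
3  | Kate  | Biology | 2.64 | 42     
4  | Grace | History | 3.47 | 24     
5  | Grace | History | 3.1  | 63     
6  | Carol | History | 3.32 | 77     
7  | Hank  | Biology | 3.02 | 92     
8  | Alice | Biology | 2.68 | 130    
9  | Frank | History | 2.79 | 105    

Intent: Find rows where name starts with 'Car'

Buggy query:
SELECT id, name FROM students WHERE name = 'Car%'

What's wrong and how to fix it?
Bug: '=' compares the literal string including the % character; pattern matching needs LIKE

Fix: Replace '=' with LIKE so 'Car%' is treated as a pattern

Corrected query:
SELECT id, name FROM students WHERE name LIKE 'Car%'

Result:
id | name 
---+------
2  | Carol
6  | Carol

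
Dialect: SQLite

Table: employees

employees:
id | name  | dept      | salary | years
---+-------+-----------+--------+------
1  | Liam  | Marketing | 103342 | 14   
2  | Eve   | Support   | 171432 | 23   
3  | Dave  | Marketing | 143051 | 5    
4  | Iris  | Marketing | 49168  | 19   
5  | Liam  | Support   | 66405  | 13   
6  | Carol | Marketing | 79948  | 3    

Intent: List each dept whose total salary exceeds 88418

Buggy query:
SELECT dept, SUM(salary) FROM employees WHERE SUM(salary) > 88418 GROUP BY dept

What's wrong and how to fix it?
Bug: WHERE runs before GROUP BY, so aggregates aren't available there

Fix: Move the aggregate condition to a HAVING clause

Corrected query:
SELECT dept, SUM(salary) FROM employees GROUP BY dept HAVING SUM(salary) > 88418

Result:
dept      | SUM(salary)
----------+------------
Marketing | 375509     
Support   | 237837     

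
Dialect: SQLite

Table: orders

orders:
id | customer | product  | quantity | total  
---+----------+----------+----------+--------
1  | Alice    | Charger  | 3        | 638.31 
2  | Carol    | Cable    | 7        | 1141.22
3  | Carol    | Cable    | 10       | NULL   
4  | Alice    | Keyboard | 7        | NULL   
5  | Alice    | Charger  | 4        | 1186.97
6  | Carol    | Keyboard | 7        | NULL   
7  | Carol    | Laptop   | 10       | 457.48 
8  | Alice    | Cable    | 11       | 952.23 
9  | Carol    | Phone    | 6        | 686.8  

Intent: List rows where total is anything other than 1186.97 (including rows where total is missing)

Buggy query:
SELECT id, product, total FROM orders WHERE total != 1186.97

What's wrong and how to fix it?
Bug: Inequality against NULL is unknown, not true; rows with NULL are dropped

Fix: Handle NULL separately with IS NULL alongside the inequality

Corrected query:
SELECT id, product, total FROM orders WHERE total != 1186.97 OR total IS NULL

Result:
id | product  | total  
---+----------+--------
1  | Charger  | 638.31 
2  | Cable    | 1141.22
3  | Cable    | NULL   
4  | Keyboard | NULL   
6  | Keyboard | NULL   
7  | Laptop   | 457.48 
8  | Cable    | 952.23 
9  | Phone    | 686.8  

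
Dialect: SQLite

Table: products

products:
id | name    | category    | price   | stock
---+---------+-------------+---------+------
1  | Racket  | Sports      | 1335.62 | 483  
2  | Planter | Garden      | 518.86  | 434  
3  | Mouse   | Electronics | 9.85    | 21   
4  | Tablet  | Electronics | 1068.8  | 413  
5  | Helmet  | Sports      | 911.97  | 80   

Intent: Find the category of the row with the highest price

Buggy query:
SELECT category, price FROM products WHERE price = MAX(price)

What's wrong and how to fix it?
Bug: MAX(price) is an aggregate and cannot be used directly in WHERE

Fix: Use a subquery: WHERE price = (SELECT MAX(price) FROM products)

Corrected query:
SELECT category, price FROM products WHERE price = (SELECT MAX(price) FROM products)

Result:
category | price  
---------+--------
Sports   | 1335.62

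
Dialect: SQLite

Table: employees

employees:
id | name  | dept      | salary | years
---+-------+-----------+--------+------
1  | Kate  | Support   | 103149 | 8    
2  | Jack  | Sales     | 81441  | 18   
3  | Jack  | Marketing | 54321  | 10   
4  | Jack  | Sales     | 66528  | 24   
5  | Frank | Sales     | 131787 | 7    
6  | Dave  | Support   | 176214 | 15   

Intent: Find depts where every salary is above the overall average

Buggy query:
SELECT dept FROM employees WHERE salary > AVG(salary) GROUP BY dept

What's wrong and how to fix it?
Bug: AVG() is an aggregate; it can't sit directly in WHERE

Fix: Use a subquery for AVG and a HAVING MIN(...) filter so the condition holds for every row in the group

Corrected query:
SELECT dept FROM employees GROUP BY dept HAVING MIN(salary) > (SELECT AVG(salary) FROM employees)

Result:
dept   
-------
Support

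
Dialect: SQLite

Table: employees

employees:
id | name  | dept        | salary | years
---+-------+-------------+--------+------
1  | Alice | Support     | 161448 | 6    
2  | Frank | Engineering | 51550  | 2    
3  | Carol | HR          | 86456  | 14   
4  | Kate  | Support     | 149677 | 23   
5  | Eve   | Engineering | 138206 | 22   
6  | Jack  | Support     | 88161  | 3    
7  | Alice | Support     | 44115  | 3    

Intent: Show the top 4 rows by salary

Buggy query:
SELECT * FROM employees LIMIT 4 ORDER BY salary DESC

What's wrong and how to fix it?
Bug: ORDER BY cannot follow LIMIT; LIMIT is the final clause

Fix: Swap the clauses: ORDER BY first, then LIMIT

Corrected query:
SELECT * FROM employees ORDER BY salary DESC LIMIT 4

Result:
id | name  | dept        | salary | years
---+-------+-------------+--------+------
1  | Alice | Support     | 161448 | 6    
4  | Kate  | Support     | 149677 | 23   
5  | Eve   | Engineering | 138206 | 22   
6  | Jack  | Support     | 88161  | 3    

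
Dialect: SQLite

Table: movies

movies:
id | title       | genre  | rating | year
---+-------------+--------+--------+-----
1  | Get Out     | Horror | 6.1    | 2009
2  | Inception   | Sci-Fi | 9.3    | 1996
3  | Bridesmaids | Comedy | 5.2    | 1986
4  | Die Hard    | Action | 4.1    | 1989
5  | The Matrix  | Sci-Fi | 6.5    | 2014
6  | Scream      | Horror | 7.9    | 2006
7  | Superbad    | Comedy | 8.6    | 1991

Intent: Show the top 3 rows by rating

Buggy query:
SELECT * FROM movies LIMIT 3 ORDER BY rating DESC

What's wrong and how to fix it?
Bug: LIMIT must come after ORDER BY

Fix: Sort with ORDER BY, then apply LIMIT

Corrected query:
SELECT * FROM movies ORDER BY rating DESC LIMIT 3

Result:
id | title     | genre  | rating | year
---+-----------+--------+--------+-----
2  | Inception | Sci-Fi | 9.3    | 1996
7  | Superbad  | Comedy | 8.6    | 1991
6  | Scream    | Horror | 7.9    | 2006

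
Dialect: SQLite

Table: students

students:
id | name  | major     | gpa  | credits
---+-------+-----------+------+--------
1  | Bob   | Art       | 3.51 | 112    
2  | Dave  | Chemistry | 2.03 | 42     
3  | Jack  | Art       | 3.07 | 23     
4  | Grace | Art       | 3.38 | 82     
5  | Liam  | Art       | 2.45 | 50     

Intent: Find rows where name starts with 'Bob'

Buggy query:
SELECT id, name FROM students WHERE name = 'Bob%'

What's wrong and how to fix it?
Bug: '=' compares the literal string including the % character; pattern matching needs LIKE

Fix: Use LIKE for wildcard pattern matching

Corrected query:
SELECT id, name FROM students WHERE name LIKE 'Bob%'

Result:
id | name
---+-----
1  | Bob 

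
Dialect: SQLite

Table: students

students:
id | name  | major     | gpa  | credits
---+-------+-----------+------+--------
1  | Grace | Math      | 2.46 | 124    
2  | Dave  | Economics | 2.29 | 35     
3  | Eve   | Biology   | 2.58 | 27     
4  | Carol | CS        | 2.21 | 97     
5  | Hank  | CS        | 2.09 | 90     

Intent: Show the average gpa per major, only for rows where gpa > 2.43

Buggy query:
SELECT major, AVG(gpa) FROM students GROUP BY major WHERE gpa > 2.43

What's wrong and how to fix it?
Bug: WHERE cannot follow GROUP BY

Fix: Move the WHERE clause before GROUP BY

Corrected query:
SELECT major, AVG(gpa) FROM students WHERE gpa > 2.43 GROUP BY major

Result:
major   | AVG(gpa)
--------+---------
Biology | 2.58    
Math    | 2.46    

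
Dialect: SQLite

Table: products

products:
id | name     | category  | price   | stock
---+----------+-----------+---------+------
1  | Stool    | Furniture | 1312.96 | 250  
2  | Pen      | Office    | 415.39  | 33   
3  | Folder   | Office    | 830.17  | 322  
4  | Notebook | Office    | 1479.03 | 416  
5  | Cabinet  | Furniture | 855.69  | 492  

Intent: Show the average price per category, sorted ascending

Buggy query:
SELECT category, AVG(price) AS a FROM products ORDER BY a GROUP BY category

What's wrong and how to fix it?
Bug: ORDER BY appears before GROUP BY; SQL clause order requires GROUP BY first

Fix: Reorder: SELECT … FROM … GROUP BY … ORDER BY …

Corrected query:
SELECT category, AVG(price) AS a FROM products GROUP BY category ORDER BY a

Result:
category  | a         
----------+-----------
Office    | 908.196667
Furniture | 1084.325  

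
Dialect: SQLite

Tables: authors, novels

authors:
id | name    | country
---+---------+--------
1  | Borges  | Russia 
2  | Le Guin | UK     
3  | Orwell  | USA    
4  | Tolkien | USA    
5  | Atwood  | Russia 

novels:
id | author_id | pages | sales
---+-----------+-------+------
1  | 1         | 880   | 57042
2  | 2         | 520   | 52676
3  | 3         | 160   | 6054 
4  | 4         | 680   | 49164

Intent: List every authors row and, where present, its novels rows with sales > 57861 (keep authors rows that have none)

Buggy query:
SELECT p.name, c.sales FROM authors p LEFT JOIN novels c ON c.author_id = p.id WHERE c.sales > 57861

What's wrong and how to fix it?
Bug: A WHERE condition on the right-hand table after LEFT JOIN drops unmatched parents

Fix: Move the right-table condition into the ON clause so unmatched parents are kept

Corrected query:
SELECT p.name, c.sales FROM authors p LEFT JOIN novels c ON c.author_id = p.id AND c.sales > 57861

Result:
name    | sales
--------+------
Borges  | NULL 
Le Guin | NULL 
Orwell  | NULL 
Tolkien | NULL 
Atwood  | NULL 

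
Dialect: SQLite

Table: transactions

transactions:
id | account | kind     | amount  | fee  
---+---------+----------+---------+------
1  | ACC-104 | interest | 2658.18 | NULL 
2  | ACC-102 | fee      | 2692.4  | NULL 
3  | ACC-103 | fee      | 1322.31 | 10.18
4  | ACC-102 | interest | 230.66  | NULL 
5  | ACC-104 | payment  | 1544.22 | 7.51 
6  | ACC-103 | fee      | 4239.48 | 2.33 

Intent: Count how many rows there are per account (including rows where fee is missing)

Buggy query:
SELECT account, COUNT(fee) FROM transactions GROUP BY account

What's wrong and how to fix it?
Bug: COUNT(column) counts non-NULL values only; rows with NULL fee aren't counted

Fix: Replace COUNT(fee) with COUNT(*)

Corrected query:
SELECT account, COUNT(*) FROM transactions GROUP BY account

Result:
account | COUNT(*)
--------+---------
ACC-102 | 2       
ACC-103 | 2       
ACC-104 | 2       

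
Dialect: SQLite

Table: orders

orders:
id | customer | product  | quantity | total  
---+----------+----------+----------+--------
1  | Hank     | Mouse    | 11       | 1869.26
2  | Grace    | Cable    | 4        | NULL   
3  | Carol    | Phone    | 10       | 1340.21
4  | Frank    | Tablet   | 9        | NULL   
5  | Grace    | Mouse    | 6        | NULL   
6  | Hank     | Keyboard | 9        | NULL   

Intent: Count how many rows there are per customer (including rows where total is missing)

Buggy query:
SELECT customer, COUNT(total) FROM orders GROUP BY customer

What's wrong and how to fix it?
Bug: COUNT(column) counts non-NULL values only; rows with NULL total aren't counted

Fix: Use COUNT(*) to count all rows regardless of NULL

Corrected query:
SELECT customer, COUNT(*) FROM orders GROUP BY customer

Result:
customer | COUNT(*)
---------+---------
Carol    | 1       
Frank    | 1       
Grace    | 2       
Hank     | 2       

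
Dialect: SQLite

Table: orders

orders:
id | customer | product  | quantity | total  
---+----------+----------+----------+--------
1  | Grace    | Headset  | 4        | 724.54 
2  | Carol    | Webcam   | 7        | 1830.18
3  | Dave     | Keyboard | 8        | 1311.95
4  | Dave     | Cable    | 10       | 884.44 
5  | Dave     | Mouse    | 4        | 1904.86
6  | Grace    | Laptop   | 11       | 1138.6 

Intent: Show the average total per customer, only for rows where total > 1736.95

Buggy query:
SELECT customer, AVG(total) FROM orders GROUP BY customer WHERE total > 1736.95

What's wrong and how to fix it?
Bug: WHERE cannot follow GROUP BY

Fix: Place WHERE between FROM and GROUP BY

Corrected query:
SELECT customer, AVG(total) FROM orders WHERE total > 1736.95 GROUP BY customer

Result:
customer | AVG(total)
---------+-----------
Carol    | 1830.18   
Dave     | 1904.86   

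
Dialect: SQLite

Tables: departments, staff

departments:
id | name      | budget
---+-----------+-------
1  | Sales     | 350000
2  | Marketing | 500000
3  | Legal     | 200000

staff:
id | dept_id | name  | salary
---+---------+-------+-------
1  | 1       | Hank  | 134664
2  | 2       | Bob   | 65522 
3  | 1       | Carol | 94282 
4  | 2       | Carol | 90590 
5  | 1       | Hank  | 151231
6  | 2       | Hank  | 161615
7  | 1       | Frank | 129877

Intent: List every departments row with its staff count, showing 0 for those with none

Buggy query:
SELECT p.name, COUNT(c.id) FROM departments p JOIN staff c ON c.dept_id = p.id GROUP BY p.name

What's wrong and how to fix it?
Bug: An inner join excludes parents with zero children

Fix: Use LEFT JOIN so parents without children still appear (COUNT(c.id) gives 0)

Corrected query:
SELECT p.name, COUNT(c.id) FROM departments p LEFT JOIN staff c ON c.dept_id = p.id GROUP BY p.name

Result:
name      | COUNT(c.id)
----------+------------
Legal     | 0          
Marketing | 3          
Sales     | 4          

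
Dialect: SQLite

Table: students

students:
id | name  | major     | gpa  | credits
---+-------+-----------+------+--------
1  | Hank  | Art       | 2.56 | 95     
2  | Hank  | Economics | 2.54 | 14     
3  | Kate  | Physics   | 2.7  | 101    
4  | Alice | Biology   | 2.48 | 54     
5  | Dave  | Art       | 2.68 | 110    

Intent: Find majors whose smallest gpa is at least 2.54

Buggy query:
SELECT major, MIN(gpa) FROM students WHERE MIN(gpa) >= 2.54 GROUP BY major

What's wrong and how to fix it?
Bug: MIN() in WHERE is a misuse of aggregate

Fix: Replace WHERE with HAVING after the GROUP BY

Corrected query:
SELECT major, MIN(gpa) FROM students GROUP BY major HAVING MIN(gpa) >= 2.54

Result:
major     | MIN(gpa)
----------+---------
Art       | 2.56    
Economics | 2.54    
Physics   | 2.7     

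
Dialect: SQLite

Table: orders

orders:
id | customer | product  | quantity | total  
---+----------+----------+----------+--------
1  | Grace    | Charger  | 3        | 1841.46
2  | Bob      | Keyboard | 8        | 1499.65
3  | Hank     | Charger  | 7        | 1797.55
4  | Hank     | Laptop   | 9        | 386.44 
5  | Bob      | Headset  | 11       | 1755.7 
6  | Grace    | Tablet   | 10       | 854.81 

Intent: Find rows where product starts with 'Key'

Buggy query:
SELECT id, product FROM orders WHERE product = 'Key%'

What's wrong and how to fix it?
Bug: Wildcards only work with LIKE; '=' treats '%' as a literal character

Fix: Use LIKE for wildcard pattern matching

Corrected query:
SELECT id, product FROM orders WHERE product LIKE 'Key%'

Result:
id | product 
---+---------
2  | Keyboard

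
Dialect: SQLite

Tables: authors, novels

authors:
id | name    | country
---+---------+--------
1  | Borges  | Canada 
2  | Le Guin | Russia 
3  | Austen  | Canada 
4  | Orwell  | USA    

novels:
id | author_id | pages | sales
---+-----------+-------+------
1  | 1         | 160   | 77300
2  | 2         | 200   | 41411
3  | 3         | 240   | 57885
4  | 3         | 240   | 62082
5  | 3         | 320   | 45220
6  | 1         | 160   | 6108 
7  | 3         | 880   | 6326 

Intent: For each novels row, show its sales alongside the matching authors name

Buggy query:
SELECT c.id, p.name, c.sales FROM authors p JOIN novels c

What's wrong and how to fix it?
Bug: JOIN with no ON clause produces a cartesian product; every novels row pairs with every authors row

Fix: Specify the join condition linking the foreign key to the parent id

Corrected query:
SELECT c.id, p.name, c.sales FROM authors p JOIN novels c ON c.author_id = p.id

Result:
id | name    | sales
---+---------+------
1  | Borges  | 77300
2  | Le Guin | 41411
3  | Austen  | 57885
4  | Austen  | 62082
5  | Austen  | 45220
6  | Borges  | 6108 
7  | Austen  | 6326 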